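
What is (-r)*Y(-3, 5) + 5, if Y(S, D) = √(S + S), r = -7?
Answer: 5 + 7*I*√6 ≈ 5.0 + 17.146*I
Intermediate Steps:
Y(S, D) = √2*√S (Y(S, D) = √(2*S) = √2*√S)
(-r)*Y(-3, 5) + 5 = (-1*(-7))*(√2*√(-3)) + 5 = 7*(√2*(I*√3)) + 5 = 7*(I*√6) + 5 = 7*I*√6 + 5 = 5 + 7*I*√6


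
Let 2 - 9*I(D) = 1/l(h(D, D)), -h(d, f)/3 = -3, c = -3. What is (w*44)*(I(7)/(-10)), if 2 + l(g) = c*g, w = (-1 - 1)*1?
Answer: 2596/1305 ≈ 1.9893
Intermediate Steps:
h(d, f) = 9 (h(d, f) = -3*(-3) = 9)
w = -2 (w = -2*1 = -2)
l(g) = -2 - 3*g
I(D) = 59/261 (I(D) = 2/9 - 1/(9*(-2 - 3*9)) = 2/9 - 1/(9*(-2 - 27)) = 2/9 - ⅑/(-29) = 2/9 - ⅑*(-1/29) = 2/9 + 1/261 = 59/261)
(w*44)*(I(7)/(-10)) = (-2*44)*((59/261)/(-10)) = -5192*(-1)/(261*10) = -88*(-59/2610) = 2596/1305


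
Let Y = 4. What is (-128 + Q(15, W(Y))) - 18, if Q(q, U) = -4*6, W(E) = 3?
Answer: -170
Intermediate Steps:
Q(q, U) = -24
(-128 + Q(15, W(Y))) - 18 = (-128 - 24) - 18 = -152 - 18 = -170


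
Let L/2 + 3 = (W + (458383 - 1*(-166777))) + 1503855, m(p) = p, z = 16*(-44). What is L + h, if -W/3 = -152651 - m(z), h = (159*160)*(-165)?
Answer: 972106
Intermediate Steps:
z = -704
h = -4197600 (h = 25440*(-165) = -4197600)
W = 455841 (W = -3*(-152651 - 1*(-704)) = -3*(-152651 + 704) = -3*(-151947) = 455841)
L = 5169706 (L = -6 + 2*((455841 + (458383 - 1*(-166777))) + 1503855) = -6 + 2*((455841 + (458383 + 166777)) + 1503855) = -6 + 2*((455841 + 625160) + 1503855) = -6 + 2*(1081001 + 1503855) = -6 + 2*2584856 = -6 + 5169712 = 5169706)
L + h = 5169706 - 4197600 = 972106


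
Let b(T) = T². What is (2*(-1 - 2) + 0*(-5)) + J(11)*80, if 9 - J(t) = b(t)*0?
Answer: 714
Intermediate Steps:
J(t) = 9 (J(t) = 9 - t²*0 = 9 - 1*0 = 9 + 0 = 9)
(2*(-1 - 2) + 0*(-5)) + J(11)*80 = (2*(-1 - 2) + 0*(-5)) + 9*80 = (2*(-3) + 0) + 720 = (-6 + 0) + 720 = -6 + 720 = 714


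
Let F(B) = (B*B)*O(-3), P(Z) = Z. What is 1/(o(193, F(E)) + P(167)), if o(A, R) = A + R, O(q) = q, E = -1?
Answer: 1/357 ≈ 0.0028011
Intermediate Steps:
F(B) = -3*B² (F(B) = (B*B)*(-3) = B²*(-3) = -3*B²)
1/(o(193, F(E)) + P(167)) = 1/((193 - 3*(-1)²) + 167) = 1/((193 - 3*1) + 167) = 1/((193 - 3) + 167) = 1/(190 + 167) = 1/357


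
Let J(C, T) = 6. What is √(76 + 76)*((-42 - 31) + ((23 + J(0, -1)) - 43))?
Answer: -174*√38 ≈ -1072.6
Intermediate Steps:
√(76 + 76)*((-42 - 31) + ((23 + J(0, -1)) - 43)) = √(76 + 76)*((-42 - 31) + ((23 + 6) - 43)) = √152*(-73 + (29 - 43)) = (2*√38)*(-73 - 14) = (2*√38)*(-87) = -174*√38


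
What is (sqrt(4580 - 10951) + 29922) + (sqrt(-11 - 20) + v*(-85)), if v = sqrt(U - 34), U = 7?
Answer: 29922 + I*sqrt(31) + I*sqrt(6371) - 255*I*sqrt(3) ≈ 29922.0 - 356.29*I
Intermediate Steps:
v = 3*I*sqrt(3) (v = sqrt(7 - 34) = sqrt(-27) = 3*I*sqrt(3) ≈ 5.1962*I)
(sqrt(4580 - 10951) + 29922) + (sqrt(-11 - 20) + v*(-85)) = (sqrt(4580 - 10951) + 29922) + (sqrt(-11 - 20) + (3*I*sqrt(3))*(-85)) = (sqrt(-6371) + 29922) + (sqrt(-31) - 255*I*sqrt(3)) = (I*sqrt(6371) + 29922) + (I*sqrt(31) - 255*I*sqrt(3)) = (29922 + I*sqrt(6371)) + (I*sqrt(31) - 255*I*sqrt(3)) = 29922 + I*sqrt(31) + I*sqrt(6371) - 255*I*sqrt(3)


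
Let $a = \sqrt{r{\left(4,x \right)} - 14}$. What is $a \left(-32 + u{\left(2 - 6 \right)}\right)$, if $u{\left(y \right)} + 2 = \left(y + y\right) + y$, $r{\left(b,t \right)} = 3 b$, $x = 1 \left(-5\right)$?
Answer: $- 46 i \sqrt{2} \approx - 65.054 i$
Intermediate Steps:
$x = -5$
$a = i \sqrt{2}$ ($a = \sqrt{3 \cdot 4 - 14} = \sqrt{12 - 14} = \sqrt{-2} = i \sqrt{2} \approx 1.4142 i$)
$u{\left(y \right)} = -2 + 3 y$ ($u{\left(y \right)} = -2 + \left(\left(y + y\right) + y\right) = -2 + \left(2 y + y\right) = -2 + 3 y$)
$a \left(-32 + u{\left(2 - 6 \right)}\right) = i \sqrt{2} \left(-32 + \left(-2 + 3 \left(2 - 6\right)\right)\right) = i \sqrt{2} \left(-32 + \left(-2 + 3 \left(-4\right)\right)\right) = i \sqrt{2} \left(-32 - 14\right) = i \sqrt{2} \left(-46\right) = - 46 i \sqrt{2}$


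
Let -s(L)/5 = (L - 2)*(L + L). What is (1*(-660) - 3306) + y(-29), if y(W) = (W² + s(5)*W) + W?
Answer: 1196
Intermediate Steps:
s(L) = -10*L*(-2 + L) (s(L) = -5*(L - 2)*(L + L) = -5*(-2 + L)*2*L = -10*L*(-2 + L))
y(W) = W² - 149*W (y(W) = (W² + (10*5*(2 - 1*5))*W) + W = (W² + (10*5*(2 - 5))*W) + W = (W² + (10*5*(-3))*W) + W = (W² - 150*W) + W = W² - 149*W)
(1*(-660) - 3306) + y(-29) = (1*(-660) - 3306) - 29*(-149 - 29) = (-660 - 3306) - 29*(-178) = -3966 + 5162 = 1196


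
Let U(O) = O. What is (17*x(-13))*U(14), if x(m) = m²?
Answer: 40222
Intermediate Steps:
(17*x(-13))*U(14) = (17*(-13)²)*14 = (17*169)*14 = 2873*14 = 40222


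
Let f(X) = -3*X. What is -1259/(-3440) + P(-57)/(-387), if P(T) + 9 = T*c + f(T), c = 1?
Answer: 977/10320 ≈ 0.094671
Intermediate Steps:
P(T) = -9 - 2*T (P(T) = -9 + (T*1 - 3*T) = -9 + (T - 3*T) = -9 - 2*T)
-1259/(-3440) + P(-57)/(-387) = -1259/(-3440) + (-9 - 2*(-57))/(-387) = -1259*(-1/3440) + (-9 + 114)*(-1/387) = 1259/3440 + 105*(-1/387) = 1259/3440 - 35/129 = 977/10320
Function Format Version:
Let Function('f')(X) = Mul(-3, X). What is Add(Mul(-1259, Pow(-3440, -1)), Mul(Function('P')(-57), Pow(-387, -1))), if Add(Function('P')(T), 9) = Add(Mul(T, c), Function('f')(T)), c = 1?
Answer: Rational(977, 10320) ≈ 0.094671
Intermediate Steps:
Function('P')(T) = Add(-9, Mul(-2, T)) (Function('P')(T) = Add(-9, Add(Mul(T, 1), Mul(-3, T))) = Add(-9, Add(T, Mul(-3, T))) = Add(-9, Mul(-2, T)))
Add(Mul(-1259, Pow(-3440, -1)), Mul(Function('P')(-57), Pow(-387, -1))) = Add(Mul(-1259, Pow(-3440, -1)), Mul(Add(-9, Mul(-2, -57)), Pow(-387, -1))) = Add(Mul(-1259, Rational(-1, 3440)), Mul(Add(-9, 114), Rational(-1, 387))) = Add(Rational(1259, 3440), Mul(105, Rational(-1, 387))) = Add(Rational(1259, 3440), Rational(-35, 129)) = Rational(977, 10320)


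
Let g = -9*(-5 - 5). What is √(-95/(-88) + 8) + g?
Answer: 90 + √17578/44 ≈ 93.013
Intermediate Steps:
g = 90 (g = -9*(-10) = 90)
√(-95/(-88) + 8) + g = √(-95/(-88) + 8) + 90 = √(-95*(-1/88) + 8) + 90 = √(95/88 + 8) + 90 = √(799/88) + 90 = √17578/44 + 90 = 90 + √17578/44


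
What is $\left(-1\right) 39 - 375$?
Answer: $-414$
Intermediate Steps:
$\left(-1\right) 39 - 375 = -39 - 375 = -414$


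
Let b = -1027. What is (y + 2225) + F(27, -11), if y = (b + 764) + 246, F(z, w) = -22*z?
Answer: 1614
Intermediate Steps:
y = -17 (y = (-1027 + 764) + 246 = -263 + 246 = -17)
(y + 2225) + F(27, -11) = (-17 + 2225) - 22*27 = 2208 - 594 = 1614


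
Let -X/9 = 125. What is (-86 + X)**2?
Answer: 1466521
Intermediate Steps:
X = -1125 (X = -9*125 = -1125)
(-86 + X)**2 = (-86 - 1125)**2 = (-1211)**2 = 1466521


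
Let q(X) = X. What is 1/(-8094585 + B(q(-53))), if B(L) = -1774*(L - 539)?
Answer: -1/7044377 ≈ -1.4196e-7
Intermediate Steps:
B(L) = 956186 - 1774*L (B(L) = -1774*(-539 + L) = 956186 - 1774*L)
1/(-8094585 + B(q(-53))) = 1/(-8094585 + (956186 - 1774*(-53))) = 1/(-8094585 + (956186 + 94022)) = 1/(-8094585 + 1050208) = 1/(-7044377) = -1/7044377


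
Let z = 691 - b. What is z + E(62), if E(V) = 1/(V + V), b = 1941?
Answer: -154999/124 ≈ -1250.0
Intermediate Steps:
z = -1250 (z = 691 - 1*1941 = 691 - 1941 = -1250)
E(V) = 1/(2*V)
z + E(62) = -1250 + (1/2)/62 = -1250 + (1/2)*(1/62) = -1250 + 1/124 = -154999/124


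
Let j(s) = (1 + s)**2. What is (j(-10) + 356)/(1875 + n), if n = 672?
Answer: 437/2547 ≈ 0.17157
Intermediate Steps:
(j(-10) + 356)/(1875 + n) = ((1 - 10)**2 + 356)/(1875 + 672) = ((-9)**2 + 356)/2547 = (81 + 356)*(1/2547) = 437*(1/2547) = 437/2547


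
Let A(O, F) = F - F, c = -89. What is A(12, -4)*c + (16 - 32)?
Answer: -16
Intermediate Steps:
A(O, F) = 0
A(12, -4)*c + (16 - 32) = 0*(-89) + (16 - 32) = 0 - 16 = -16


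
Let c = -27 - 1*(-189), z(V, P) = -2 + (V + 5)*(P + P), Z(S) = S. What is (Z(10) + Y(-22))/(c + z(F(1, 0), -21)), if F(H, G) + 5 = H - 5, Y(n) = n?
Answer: -3/82 ≈ -0.036585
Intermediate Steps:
F(H, G) = -10 + H (F(H, G) = -5 + (H - 5) = -5 + (-5 + H) = -10 + H)
z(V, P) = -2 + 2*P*(5 + V) (z(V, P) = -2 + (5 + V)*(2*P) = -2 + 2*P*(5 + V))
c = 162 (c = -27 + 189 = 162)
(Z(10) + Y(-22))/(c + z(F(1, 0), -21)) = (10 - 22)/(162 + (-2 + 10*(-21) + 2*(-21)*(-10 + 1))) = -12/(162 + (-2 - 210 + 2*(-21)*(-9))) = -12/(162 + (-2 - 210 + 378)) = -12/(162 + 166) = -12/328 = -12*1/328 = -3/82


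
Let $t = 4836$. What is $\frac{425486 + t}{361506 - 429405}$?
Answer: $- \frac{430322}{67899} \approx -6.3377$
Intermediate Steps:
$\frac{425486 + t}{361506 - 429405} = \frac{425486 + 4836}{361506 - 429405} = \frac{430322}{-67899} = 430322 \left(- \frac{1}{67899}\right) = - \frac{430322}{67899}$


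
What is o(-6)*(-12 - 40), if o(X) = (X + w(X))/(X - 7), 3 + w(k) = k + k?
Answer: -84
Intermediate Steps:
w(k) = -3 + 2*k (w(k) = -3 + (k + k) = -3 + 2*k)
o(X) = (-3 + 3*X)/(-7 + X) (o(X) = (X + (-3 + 2*X))/(X - 7) = (-3 + 3*X)/(-7 + X))
o(-6)*(-12 - 40) = (3*(-1 - 6)/(-7 - 6))*(-12 - 40) = (3*(-7)/(-13))*(-52) = (3*(-1/13)*(-7))*(-52) = (21/13)*(-52) = -84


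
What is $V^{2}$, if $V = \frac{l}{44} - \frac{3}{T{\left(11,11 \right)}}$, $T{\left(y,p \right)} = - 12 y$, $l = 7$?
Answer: $\frac{4}{121} \approx 0.033058$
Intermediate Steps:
$V = \frac{2}{11}$ ($V = \frac{7}{44} - \frac{3}{\left(-12\right) 11} = 7 \cdot \frac{1}{44} - \frac{3}{-132} = \frac{7}{44} - - \frac{1}{44} = \frac{7}{44} + \frac{1}{44} = \frac{2}{11} \approx 0.18182$)
$V^{2} = \left(\frac{2}{11}\right)^{2} = \frac{4}{121}$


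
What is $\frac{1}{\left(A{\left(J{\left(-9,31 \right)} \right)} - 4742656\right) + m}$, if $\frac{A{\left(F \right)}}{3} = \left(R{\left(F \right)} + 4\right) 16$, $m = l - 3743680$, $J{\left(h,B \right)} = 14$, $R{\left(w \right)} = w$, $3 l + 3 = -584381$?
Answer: $- \frac{3}{26040800} \approx -1.152 \cdot 10^{-7}$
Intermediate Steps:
$l = - \frac{584384}{3}$ ($l = -1 + \frac{1}{3} \left(-584381\right) = -1 - \frac{584381}{3} = - \frac{584384}{3} \approx -1.9479 \cdot 10^{5}$)
$m = - \frac{11815424}{3}$ ($m = - \frac{584384}{3} - 3743680 = - \frac{11815424}{3} \approx -3.9385 \cdot 10^{6}$)
$A{\left(F \right)} = 192 + 48 F$ ($A{\left(F \right)} = 3 \left(F + 4\right) 16 = 3 \left(4 + F\right) 16 = 3 \left(64 + 16 F\right) = 192 + 48 F$)
$\frac{1}{\left(A{\left(J{\left(-9,31 \right)} \right)} - 4742656\right) + m} = \frac{1}{\left(\left(192 + 48 \cdot 14\right) - 4742656\right) - \frac{11815424}{3}} = \frac{1}{\left(\left(192 + 672\right) - 4742656\right) - \frac{11815424}{3}} = \frac{1}{\left(864 - 4742656\right) - \frac{11815424}{3}} = \frac{1}{-4741792 - \frac{11815424}{3}} = \frac{1}{- \frac{26040800}{3}} = - \frac{3}{26040800}$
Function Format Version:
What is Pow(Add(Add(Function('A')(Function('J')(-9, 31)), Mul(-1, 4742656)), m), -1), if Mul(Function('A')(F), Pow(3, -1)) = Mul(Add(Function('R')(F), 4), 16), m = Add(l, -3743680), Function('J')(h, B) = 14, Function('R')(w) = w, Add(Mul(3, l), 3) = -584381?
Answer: Rational(-3, 26040800) ≈ -1.1520e-7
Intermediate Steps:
l = Rational(-584384, 3) (l = Add(-1, Mul(Rational(1, 3), -584381)) = Add(-1, Rational(-584381, 3)) = Rational(-584384, 3) ≈ -1.9479e+5)
m = Rational(-11815424, 3) (m = Add(Rational(-584384, 3), -3743680) = Rational(-11815424, 3) ≈ -3.9385e+6)
Function('A')(F) = Add(192, Mul(48, F)) (Function('A')(F) = Mul(3, Mul(Add(F, 4), 16)) = Mul(3, Mul(Add(4, F), 16)) = Mul(3, Add(64, Mul(16, F))) = Add(192, Mul(48, F)))
Pow(Add(Add(Function('A')(Function('J')(-9, 31)), Mul(-1, 4742656)), m), -1) = Pow(Add(Add(Add(192, Mul(48, 14)), Mul(-1, 4742656)), Rational(-11815424, 3)), -1) = Pow(Add(Add(Add(192, 672), -4742656), Rational(-11815424, 3)), -1) = Pow(Add(Add(864, -4742656), Rational(-11815424, 3)), -1) = Pow(Add(-4741792, Rational(-11815424, 3)), -1) = Pow(Rational(-26040800, 3), -1) = Rational(-3, 26040800)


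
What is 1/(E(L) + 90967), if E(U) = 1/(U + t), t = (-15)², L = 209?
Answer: 434/39479679 ≈ 1.0993e-5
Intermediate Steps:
t = 225
E(U) = 1/(225 + U) (E(U) = 1/(U + 225) = 1/(225 + U))
1/(E(L) + 90967) = 1/(1/(225 + 209) + 90967) = 1/(1/434 + 90967) = 1/(39479679/434) = 434/39479679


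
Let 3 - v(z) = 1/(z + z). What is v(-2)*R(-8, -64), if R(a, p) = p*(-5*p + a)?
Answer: -64896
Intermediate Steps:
R(a, p) = p*(a - 5*p)
v(z) = 3 - 1/(2*z) (v(z) = 3 - 1/(z + z) = 3 - 1/(2*z))
v(-2)*R(-8, -64) = (3 - 1/2/(-2))*(-64*(-8 - 5*(-64))) = (3 - 1/2*(-1/2))*(-64*(-8 + 320)) = (3 + 1/4)*(-64*312) = (13/4)*(-19968) = -64896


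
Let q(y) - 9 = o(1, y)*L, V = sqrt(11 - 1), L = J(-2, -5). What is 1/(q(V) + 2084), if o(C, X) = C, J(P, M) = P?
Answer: 1/2091 ≈ 0.00047824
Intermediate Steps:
L = -2
V = sqrt(10) ≈ 3.1623
q(y) = 7 (q(y) = 9 + 1*(-2) = 9 - 2 = 7)
1/(q(V) + 2084) = 1/(7 + 2084) = 1/2091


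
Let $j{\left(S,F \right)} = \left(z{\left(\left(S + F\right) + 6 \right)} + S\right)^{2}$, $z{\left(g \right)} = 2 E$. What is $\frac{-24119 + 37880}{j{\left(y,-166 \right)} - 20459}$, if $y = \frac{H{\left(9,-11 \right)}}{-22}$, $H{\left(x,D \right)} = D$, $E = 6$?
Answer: $- \frac{55044}{81211} \approx -0.67779$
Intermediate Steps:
$z{\left(g \right)} = 12$ ($z{\left(g \right)} = 2 \cdot 6 = 12$)
$y = \frac{1}{2}$ ($y = - \frac{11}{-22} = \left(-11\right) \left(- \frac{1}{22}\right) = \frac{1}{2} \approx 0.5$)
$j{\left(S,F \right)} = \left(12 + S\right)^{2}$
$\frac{-24119 + 37880}{j{\left(y,-166 \right)} - 20459} = \frac{-24119 + 37880}{\left(12 + \frac{1}{2}\right)^{2} - 20459} = \frac{13761}{\left(\frac{25}{2}\right)^{2} - 20459} = \frac{13761}{\frac{625}{4} - 20459} = \frac{13761}{- \frac{81211}{4}} = 13761 \left(- \frac{4}{81211}\right) = - \frac{55044}{81211}$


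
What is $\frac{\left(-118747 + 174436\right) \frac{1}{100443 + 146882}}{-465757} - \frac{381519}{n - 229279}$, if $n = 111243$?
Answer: $\frac{43948445134881171}{13596962263550900} \approx 3.2322$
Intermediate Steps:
$\frac{\left(-118747 + 174436\right) \frac{1}{100443 + 146882}}{-465757} - \frac{381519}{n - 229279} = \frac{\left(-118747 + 174436\right) \frac{1}{100443 + 146882}}{-465757} - \frac{381519}{111243 - 229279} = \frac{55689}{247325} \left(- \frac{1}{465757}\right) - \frac{381519}{-118036} = 55689 \cdot \frac{1}{247325} \left(- \frac{1}{465757}\right) - - \frac{381519}{118036} = \frac{55689}{247325} \left(- \frac{1}{465757}\right) + \frac{381519}{118036} = - \frac{55689}{115193350025} + \frac{381519}{118036} = \frac{43948445134881171}{13596962263550900}$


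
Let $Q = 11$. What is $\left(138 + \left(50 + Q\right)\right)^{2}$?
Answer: $39601$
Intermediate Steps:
$\left(138 + \left(50 + Q\right)\right)^{2} = \left(138 + \left(50 + 11\right)\right)^{2} = \left(138 + 61\right)^{2} = 199^{2} = 39601$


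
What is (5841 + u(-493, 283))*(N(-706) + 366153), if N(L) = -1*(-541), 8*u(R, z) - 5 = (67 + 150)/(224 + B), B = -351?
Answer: 544070671639/254 ≈ 2.1420e+9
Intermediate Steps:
u(R, z) = 209/508 (u(R, z) = 5/8 + ((67 + 150)/(224 - 351))/8 = 5/8 + (217/(-127))/8 = 5/8 + (217*(-1/127))/8 = 5/8 + (⅛)*(-217/127) = 5/8 - 217/1016 = 209/508)
N(L) = 541
(5841 + u(-493, 283))*(N(-706) + 366153) = (5841 + 209/508)*(541 + 366153) = (2967437/508)*366694 = 544070671639/254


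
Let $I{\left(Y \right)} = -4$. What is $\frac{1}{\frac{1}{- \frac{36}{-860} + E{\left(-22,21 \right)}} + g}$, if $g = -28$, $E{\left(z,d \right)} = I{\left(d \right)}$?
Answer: $- \frac{851}{24043} \approx -0.035395$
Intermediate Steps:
$E{\left(z,d \right)} = -4$
$\frac{1}{\frac{1}{- \frac{36}{-860} + E{\left(-22,21 \right)}} + g} = \frac{1}{\frac{1}{- \frac{36}{-860} - 4} - 28} = \frac{1}{\frac{1}{\left(-36\right) \left(- \frac{1}{860}\right) - 4} - 28} = \frac{1}{\frac{1}{\frac{9}{215} - 4} - 28} = \frac{1}{\frac{1}{- \frac{851}{215}} - 28} = \frac{1}{- \frac{215}{851} - 28} = \frac{1}{- \frac{24043}{851}} = - \frac{851}{24043}$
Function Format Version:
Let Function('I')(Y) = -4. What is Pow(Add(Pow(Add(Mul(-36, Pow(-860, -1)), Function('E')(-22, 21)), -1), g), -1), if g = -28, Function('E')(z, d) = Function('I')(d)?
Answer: Rational(-851, 24043) ≈ -0.035395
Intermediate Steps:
Function('E')(z, d) = -4
Pow(Add(Pow(Add(Mul(-36, Pow(-860, -1)), Function('E')(-22, 21)), -1), g), -1) = Pow(Add(Pow(Add(Mul(-36, Pow(-860, -1)), -4), -1), -28), -1) = Pow(Add(Pow(Add(Mul(-36, Rational(-1, 860)), -4), -1), -28), -1) = Pow(Add(Pow(Add(Rational(9, 215), -4), -1), -28), -1) = Pow(Add(Pow(Rational(-851, 215), -1), -28), -1) = Pow(Add(Rational(-215, 851), -28), -1) = Pow(Rational(-24043, 851), -1) = Rational(-851, 24043)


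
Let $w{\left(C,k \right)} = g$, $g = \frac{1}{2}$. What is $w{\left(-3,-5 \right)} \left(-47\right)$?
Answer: $- \frac{47}{2} \approx -23.5$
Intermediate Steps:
$g = \frac{1}{2} \approx 0.5$
$w{\left(C,k \right)} = \frac{1}{2}$
$w{\left(-3,-5 \right)} \left(-47\right) = \frac{1}{2} \left(-47\right) = - \frac{47}{2}$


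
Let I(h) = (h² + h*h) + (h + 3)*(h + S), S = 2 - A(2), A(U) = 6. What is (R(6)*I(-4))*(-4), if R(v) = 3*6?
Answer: -2880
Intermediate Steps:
R(v) = 18
S = -4 (S = 2 - 1*6 = 2 - 6 = -4)
I(h) = 2*h² + (-4 + h)*(3 + h) (I(h) = (h² + h*h) + (h + 3)*(h - 4) = (h² + h²) + (3 + h)*(-4 + h) = 2*h² + (-4 + h)*(3 + h))
(R(6)*I(-4))*(-4) = (18*(-12 - 1*(-4) + 3*(-4)²))*(-4) = (18*(-12 + 4 + 3*16))*(-4) = (18*(-12 + 4 + 48))*(-4) = (18*40)*(-4) = 720*(-4) = -2880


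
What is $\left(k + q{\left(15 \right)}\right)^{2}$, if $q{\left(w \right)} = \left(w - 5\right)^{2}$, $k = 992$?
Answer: $1192464$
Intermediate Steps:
$q{\left(w \right)} = \left(-5 + w\right)^{2}$
$\left(k + q{\left(15 \right)}\right)^{2} = \left(992 + \left(-5 + 15\right)^{2}\right)^{2} = \left(992 + 10^{2}\right)^{2} = \left(992 + 100\right)^{2} = 1092^{2} = 1192464$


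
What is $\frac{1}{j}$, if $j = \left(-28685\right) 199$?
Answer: $- \frac{1}{5708315} \approx -1.7518 \cdot 10^{-7}$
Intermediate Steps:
$j = -5708315$
$\frac{1}{j} = \frac{1}{-5708315} = - \frac{1}{5708315}$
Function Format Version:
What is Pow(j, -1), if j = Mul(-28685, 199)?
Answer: Rational(-1, 5708315) ≈ -1.7518e-7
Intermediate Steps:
j = -5708315
Pow(j, -1) = Pow(-5708315, -1) = Rational(-1, 5708315)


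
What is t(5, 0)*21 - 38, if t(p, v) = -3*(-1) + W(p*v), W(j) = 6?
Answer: 151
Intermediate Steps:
t(p, v) = 9 (t(p, v) = -3*(-1) + 6 = 3 + 6 = 9)
t(5, 0)*21 - 38 = 9*21 - 38 = 189 - 38 = 151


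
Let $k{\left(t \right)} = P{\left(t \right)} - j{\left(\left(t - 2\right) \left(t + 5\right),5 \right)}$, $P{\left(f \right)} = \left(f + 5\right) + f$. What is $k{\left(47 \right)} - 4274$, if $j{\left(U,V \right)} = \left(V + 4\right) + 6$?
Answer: $-4190$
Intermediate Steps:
$P{\left(f \right)} = 5 + 2 f$ ($P{\left(f \right)} = \left(5 + f\right) + f = 5 + 2 f$)
$j{\left(U,V \right)} = 10 + V$ ($j{\left(U,V \right)} = \left(4 + V\right) + 6 = 10 + V$)
$k{\left(t \right)} = -10 + 2 t$ ($k{\left(t \right)} = \left(5 + 2 t\right) - \left(10 + 5\right) = \left(5 + 2 t\right) - 15 = -10 + 2 t$)
$k{\left(47 \right)} - 4274 = \left(-10 + 2 \cdot 47\right) - 4274 = \left(-10 + 94\right) - 4274 = 84 - 4274 = -4190$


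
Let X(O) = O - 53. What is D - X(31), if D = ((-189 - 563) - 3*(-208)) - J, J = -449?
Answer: 343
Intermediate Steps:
X(O) = -53 + O
D = 321 (D = ((-189 - 563) - 3*(-208)) - 1*(-449) = (-752 + 624) + 449 = -128 + 449 = 321)
D - X(31) = 321 - (-53 + 31) = 321 - 1*(-22) = 321 + 22 = 343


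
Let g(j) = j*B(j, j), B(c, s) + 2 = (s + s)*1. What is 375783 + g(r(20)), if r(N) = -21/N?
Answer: 75157461/200 ≈ 3.7579e+5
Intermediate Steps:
B(c, s) = -2 + 2*s (B(c, s) = -2 + (s + s)*1 = -2 + (2*s)*1 = -2 + 2*s)
g(j) = j*(-2 + 2*j)
375783 + g(r(20)) = 375783 + 2*(-21/20)*(-1 - 21/20) = 375783 + 2*(-21/20)*(-41/20) = 375783 + 861/200 = 75157461/200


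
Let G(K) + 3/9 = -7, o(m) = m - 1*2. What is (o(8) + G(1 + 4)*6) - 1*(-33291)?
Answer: 33253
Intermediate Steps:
o(m) = -2 + m (o(m) = m - 2 = -2 + m)
G(K) = -22/3 (G(K) = -1/3 - 7 = -22/3)
(o(8) + G(1 + 4)*6) - 1*(-33291) = ((-2 + 8) - 22/3*6) - 1*(-33291) = (6 - 44) + 33291 = -38 + 33291 = 33253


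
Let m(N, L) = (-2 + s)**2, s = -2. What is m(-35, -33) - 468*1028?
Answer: -481088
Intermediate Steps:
m(N, L) = 16 (m(N, L) = (-2 - 2)**2 = (-4)**2 = 16)
m(-35, -33) - 468*1028 = 16 - 468*1028 = 16 - 481104 = -481088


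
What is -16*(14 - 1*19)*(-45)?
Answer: -3600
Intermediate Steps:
-16*(14 - 1*19)*(-45) = -16*(14 - 19)*(-45) = -16*(-5)*(-45) = 80*(-45) = -3600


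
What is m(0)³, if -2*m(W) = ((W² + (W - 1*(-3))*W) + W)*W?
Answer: 0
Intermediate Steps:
m(W) = -W*(W + W² + W*(3 + W))/2 (m(W) = -((W² + (W - 1*(-3))*W) + W)*W/2 = -((W² + (W + 3)*W) + W)*W/2 = -((W² + (3 + W)*W) + W)*W/2 = -((W² + W*(3 + W)) + W)*W/2 = -(W + W² + W*(3 + W))*W/2 = -W*(W + W² + W*(3 + W))/2)
m(0)³ = (0²*(-2 - 1*0))³ = (0*(-2 + 0))³ = (0*(-2))³ = 0³ = 0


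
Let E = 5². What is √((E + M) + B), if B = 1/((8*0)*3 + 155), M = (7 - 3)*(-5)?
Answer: 2*√30070/155 ≈ 2.2375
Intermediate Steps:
E = 25
M = -20 (M = 4*(-5) = -20)
B = 1/155 (B = 1/(0*3 + 155) = 1/(0 + 155) = 1/155 ≈ 0.0064516)
√((E + M) + B) = √((25 - 20) + 1/155) = √(5 + 1/155) = √(776/155) = 2*√30070/155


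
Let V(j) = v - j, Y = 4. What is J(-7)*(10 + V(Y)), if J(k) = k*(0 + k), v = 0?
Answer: 294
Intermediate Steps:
V(j) = -j (V(j) = 0 - j = -j)
J(k) = k² (J(k) = k*k = k²)
J(-7)*(10 + V(Y)) = (-7)²*(10 - 1*4) = 49*(10 - 4) = 49*6 = 294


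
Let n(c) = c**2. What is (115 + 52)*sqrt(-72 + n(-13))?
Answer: 167*sqrt(97) ≈ 1644.8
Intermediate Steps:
(115 + 52)*sqrt(-72 + n(-13)) = (115 + 52)*sqrt(-72 + (-13)**2) = 167*sqrt(-72 + 169) = 167*sqrt(97)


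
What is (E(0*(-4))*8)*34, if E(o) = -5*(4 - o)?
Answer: -5440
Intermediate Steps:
E(o) = -20 + 5*o
(E(0*(-4))*8)*34 = ((-20 + 5*(0*(-4)))*8)*34 = ((-20 + 5*0)*8)*34 = ((-20 + 0)*8)*34 = -20*8*34 = -160*34 = -5440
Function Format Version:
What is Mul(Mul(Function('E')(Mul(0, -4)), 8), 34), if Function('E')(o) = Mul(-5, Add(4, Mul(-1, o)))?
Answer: -5440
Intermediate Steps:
Function('E')(o) = Add(-20, Mul(5, o))
Mul(Mul(Function('E')(Mul(0, -4)), 8), 34) = Mul(Mul(Add(-20, Mul(5, Mul(0, -4))), 8), 34) = Mul(Mul(Add(-20, Mul(5, 0)), 8), 34) = Mul(Mul(Add(-20, 0), 8), 34) = Mul(Mul(-20, 8), 34) = Mul(-160, 34) = -5440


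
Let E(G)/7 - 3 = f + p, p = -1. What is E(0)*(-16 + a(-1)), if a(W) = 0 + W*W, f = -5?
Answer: 315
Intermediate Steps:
a(W) = W² (a(W) = 0 + W² = W²)
E(G) = -21 (E(G) = 21 + 7*(-5 - 1) = 21 + 7*(-6) = 21 - 42 = -21)
E(0)*(-16 + a(-1)) = -21*(-16 + (-1)²) = -21*(-16 + 1) = -21*(-15) = 315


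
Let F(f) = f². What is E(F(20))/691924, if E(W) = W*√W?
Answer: 2000/172981 ≈ 0.011562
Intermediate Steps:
E(W) = W^(3/2)
E(F(20))/691924 = (20²)^(3/2)/691924 = 400^(3/2)*(1/691924) = 8000*(1/691924) = 2000/172981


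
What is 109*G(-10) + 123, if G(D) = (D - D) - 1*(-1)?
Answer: 232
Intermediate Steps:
G(D) = 1 (G(D) = 0 + 1 = 1)
109*G(-10) + 123 = 109*1 + 123 = 109 + 123 = 232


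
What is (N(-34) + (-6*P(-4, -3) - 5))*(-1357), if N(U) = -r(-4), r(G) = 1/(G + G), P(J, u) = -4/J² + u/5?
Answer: -12213/40 ≈ -305.33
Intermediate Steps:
P(J, u) = -4/J² + u/5 (P(J, u) = -4/J² + u*(⅕) = -4/J² + u/5)
r(G) = 1/(2*G)
N(U) = ⅛ (N(U) = -1/(2*(-4)) = -(-1)/(2*4) = -1*(-⅛) = ⅛)
(N(-34) + (-6*P(-4, -3) - 5))*(-1357) = (⅛ + (-6*(-4/(-4)² + (⅕)*(-3)) - 5))*(-1357) = (⅛ + (-6*(-4*1/16 - ⅗) - 5))*(-1357) = (⅛ + (-6*(-¼ - ⅗) - 5))*(-1357) = (⅛ + (-6*(-17/20) - 5))*(-1357) = (⅛ + (51/10 - 5))*(-1357) = (⅛ + ⅒)*(-1357) = (9/40)*(-1357) = -12213/40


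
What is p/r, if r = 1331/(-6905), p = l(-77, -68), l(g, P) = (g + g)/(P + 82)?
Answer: 6905/121 ≈ 57.066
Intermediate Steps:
l(g, P) = 2*g/(82 + P) (l(g, P) = (2*g)/(82 + P) = 2*g/(82 + P))
p = -11 (p = 2*(-77)/(82 - 68) = 2*(-77)/14 = 2*(-77)*(1/14) = -11)
r = -1331/6905 (r = 1331*(-1/6905) = -1331/6905 ≈ -0.19276)
p/r = -11/(-1331/6905) = -11*(-6905/1331) = 6905/121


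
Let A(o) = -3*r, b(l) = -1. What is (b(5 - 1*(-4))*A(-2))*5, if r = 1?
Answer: 15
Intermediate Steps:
A(o) = -3 (A(o) = -3*1 = -3)
(b(5 - 1*(-4))*A(-2))*5 = -1*(-3)*5 = 3*5 = 15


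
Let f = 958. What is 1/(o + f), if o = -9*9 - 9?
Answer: 1/868 ≈ 0.0011521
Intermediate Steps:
o = -90 (o = -81 - 9 = -90)
1/(o + f) = 1/(-90 + 958) = 1/868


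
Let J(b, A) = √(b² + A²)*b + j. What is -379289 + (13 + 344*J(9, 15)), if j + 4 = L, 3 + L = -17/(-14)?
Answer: -2668864/7 + 9288*√34 ≈ -3.2711e+5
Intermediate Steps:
L = -25/14 (L = -3 - 17/(-14) = -3 - 17*(-1/14) = -3 + 17/14 = -25/14 ≈ -1.7857)
j = -81/14 (j = -4 - 25/14 = -81/14 ≈ -5.7857)
J(b, A) = -81/14 + b*√(A² + b²) (J(b, A) = √(b² + A²)*b - 81/14 = √(A² + b²)*b - 81/14 = b*√(A² + b²) - 81/14 = -81/14 + b*√(A² + b²))
-379289 + (13 + 344*J(9, 15)) = -379289 + (13 + 344*(-81/14 + 9*√(15² + 9²))) = -379289 + (13 + 344*(-81/14 + 9*√(225 + 81))) = -379289 + (13 + 344*(-81/14 + 9*√306)) = -379289 + (13 + 344*(-81/14 + 9*(3*√34))) = -379289 + (13 + 344*(-81/14 + 27*√34)) = -379289 + (13 + (-13932/7 + 9288*√34)) = -379289 + (-13841/7 + 9288*√34) = -2668864/7 + 9288*√34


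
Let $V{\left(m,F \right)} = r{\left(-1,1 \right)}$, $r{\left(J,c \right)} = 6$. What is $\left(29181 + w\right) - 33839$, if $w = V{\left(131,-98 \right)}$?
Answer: $-4652$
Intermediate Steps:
$V{\left(m,F \right)} = 6$
$w = 6$
$\left(29181 + w\right) - 33839 = \left(29181 + 6\right) - 33839 = 29187 - 33839 = -4652$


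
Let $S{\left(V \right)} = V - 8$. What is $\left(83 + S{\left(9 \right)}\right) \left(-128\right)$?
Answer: $-10752$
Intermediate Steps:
$S{\left(V \right)} = -8 + V$
$\left(83 + S{\left(9 \right)}\right) \left(-128\right) = \left(83 + \left(-8 + 9\right)\right) \left(-128\right) = \left(83 + 1\right) \left(-128\right) = 84 \left(-128\right) = -10752$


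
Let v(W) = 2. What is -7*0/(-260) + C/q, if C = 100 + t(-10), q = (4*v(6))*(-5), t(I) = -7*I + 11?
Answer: -181/40 ≈ -4.5250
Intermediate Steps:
t(I) = 11 - 7*I
q = -40 (q = (4*2)*(-5) = 8*(-5) = -40)
C = 181 (C = 100 + (11 - 7*(-10)) = 100 + (11 + 70) = 100 + 81 = 181)
-7*0/(-260) + C/q = -7*0/(-260) + 181/(-40) = 0*(-1/260) + 181*(-1/40) = 0 - 181/40 = -181/40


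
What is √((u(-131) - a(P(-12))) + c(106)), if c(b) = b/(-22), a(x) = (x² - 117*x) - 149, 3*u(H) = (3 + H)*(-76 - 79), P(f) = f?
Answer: √5673162/33 ≈ 72.177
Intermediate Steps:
u(H) = -155 - 155*H/3 (u(H) = ((3 + H)*(-76 - 79))/3 = ((3 + H)*(-155))/3 = (-465 - 155*H)/3 = -155 - 155*H/3)
a(x) = -149 + x² - 117*x
c(b) = -b/22 (c(b) = b*(-1/22) = -b/22)
√((u(-131) - a(P(-12))) + c(106)) = √(((-155 - 155/3*(-131)) - (-149 + (-12)² - 117*(-12))) - 1/22*106) = √(((-155 + 20305/3) - (-149 + 144 + 1404)) - 53/11) = √((19840/3 - 1*1399) - 53/11) = √((19840/3 - 1399) - 53/11) = √(15643/3 - 53/11) = √(171914/33) = √5673162/33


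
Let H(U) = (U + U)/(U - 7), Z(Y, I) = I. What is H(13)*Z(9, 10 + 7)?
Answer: 221/3 ≈ 73.667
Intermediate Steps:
H(U) = 2*U/(-7 + U) (H(U) = (2*U)/(-7 + U) = 2*U/(-7 + U))
H(13)*Z(9, 10 + 7) = (2*13/(-7 + 13))*(10 + 7) = (2*13/6)*17 = (2*13*(1/6))*17 = (13/3)*17 = 221/3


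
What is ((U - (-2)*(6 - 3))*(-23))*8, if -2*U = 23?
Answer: 1012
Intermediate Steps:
U = -23/2 (U = -1/2*23 = -23/2 ≈ -11.500)
((U - (-2)*(6 - 3))*(-23))*8 = ((-23/2 - (-2)*(6 - 3))*(-23))*8 = ((-23/2 - (-2)*3)*(-23))*8 = ((-23/2 - 1*(-6))*(-23))*8 = ((-23/2 + 6)*(-23))*8 = -11/2*(-23)*8 = (253/2)*8 = 1012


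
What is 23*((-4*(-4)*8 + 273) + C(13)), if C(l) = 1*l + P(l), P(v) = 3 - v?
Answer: 9292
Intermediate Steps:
C(l) = 3 (C(l) = 1*l + (3 - l) = l + (3 - l) = 3)
23*((-4*(-4)*8 + 273) + C(13)) = 23*((-4*(-4)*8 + 273) + 3) = 23*((16*8 + 273) + 3) = 23*((128 + 273) + 3) = 23*(401 + 3) = 23*404 = 9292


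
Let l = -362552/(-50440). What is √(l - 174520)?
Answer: 7*I*√141579840545/6305 ≈ 417.75*I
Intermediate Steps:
l = 45319/6305 (l = -362552*(-1/50440) = 45319/6305 ≈ 7.1878)
√(l - 174520) = √(45319/6305 - 174520) = √(-1100303281/6305) = 7*I*√141579840545/6305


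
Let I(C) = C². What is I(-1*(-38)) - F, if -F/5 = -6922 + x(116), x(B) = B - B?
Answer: -33166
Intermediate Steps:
x(B) = 0
F = 34610 (F = -5*(-6922 + 0) = -5*(-6922) = 34610)
I(-1*(-38)) - F = (-1*(-38))² - 1*34610 = 38² - 34610 = 1444 - 34610 = -33166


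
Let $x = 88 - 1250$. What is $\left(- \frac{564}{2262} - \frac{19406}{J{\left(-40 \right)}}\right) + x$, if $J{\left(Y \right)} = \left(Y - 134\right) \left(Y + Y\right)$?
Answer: $- \frac{105286459}{90480} \approx -1163.6$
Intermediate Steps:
$J{\left(Y \right)} = 2 Y \left(-134 + Y\right)$ ($J{\left(Y \right)} = \left(-134 + Y\right) 2 Y = 2 Y \left(-134 + Y\right)$)
$x = -1162$ ($x = 88 - 1250 = -1162$)
$\left(- \frac{564}{2262} - \frac{19406}{J{\left(-40 \right)}}\right) + x = \left(- \frac{564}{2262} - \frac{19406}{2 \left(-40\right) \left(-134 - 40\right)}\right) - 1162 = \left(\left(-564\right) \frac{1}{2262} - \frac{19406}{2 \left(-40\right) \left(-174\right)}\right) - 1162 = \left(- \frac{94}{377} - \frac{19406}{13920}\right) - 1162 = \left(- \frac{94}{377} - \frac{9703}{6960}\right) - 1162 = - \frac{148699}{90480} - 1162 = - \frac{105286459}{90480}$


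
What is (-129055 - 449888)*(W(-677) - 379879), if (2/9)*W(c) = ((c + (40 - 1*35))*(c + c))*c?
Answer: 1605034751349753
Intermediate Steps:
W(c) = 9*c²*(5 + c) (W(c) = 9*(((c + (40 - 1*35))*(c + c))*c)/2 = 9*(((c + (40 - 35))*(2*c))*c)/2 = 9*(((c + 5)*(2*c))*c)/2 = 9*(((5 + c)*(2*c))*c)/2 = 9*((2*c*(5 + c))*c)/2 = 9*(2*c²*(5 + c))/2 = 9*c²*(5 + c))
(-129055 - 449888)*(W(-677) - 379879) = (-129055 - 449888)*(9*(-677)²*(5 - 677) - 379879) = -578943*(9*458329*(-672) - 379879) = -578943*(-2771973792 - 379879) = -578943*(-2772353671) = 1605034751349753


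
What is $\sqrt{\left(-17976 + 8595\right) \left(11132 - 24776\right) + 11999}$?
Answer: $\sqrt{128006363} \approx 11314.0$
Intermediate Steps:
$\sqrt{\left(-17976 + 8595\right) \left(11132 - 24776\right) + 11999} = \sqrt{\left(-9381\right) \left(-13644\right) + 11999} = \sqrt{127994364 + 11999} = \sqrt{128006363}$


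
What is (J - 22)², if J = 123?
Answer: 10201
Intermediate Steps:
(J - 22)² = (123 - 22)² = 101² = 10201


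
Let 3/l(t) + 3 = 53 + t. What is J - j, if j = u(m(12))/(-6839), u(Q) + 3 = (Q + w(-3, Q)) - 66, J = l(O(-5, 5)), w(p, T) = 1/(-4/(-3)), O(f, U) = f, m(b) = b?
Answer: 23981/410340 ≈ 0.058442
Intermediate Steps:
w(p, T) = ¾ (w(p, T) = 1/(-4*(-⅓)) = 1/(4/3) = ¾)
l(t) = 3/(50 + t) (l(t) = 3/(-3 + (53 + t)) = 3/(50 + t))
J = 1/15 (J = 3/(50 - 5) = 3/45 = 3*(1/45) = 1/15 ≈ 0.066667)
u(Q) = -273/4 + Q (u(Q) = -3 + ((Q + ¾) - 66) = -3 + ((¾ + Q) - 66) = -3 + (-261/4 + Q) = -273/4 + Q)
j = 225/27356 (j = (-273/4 + 12)/(-6839) = -225/4*(-1/6839) = 225/27356 ≈ 0.0082249)
J - j = 1/15 - 1*225/27356 = 1/15 - 225/27356 = 23981/410340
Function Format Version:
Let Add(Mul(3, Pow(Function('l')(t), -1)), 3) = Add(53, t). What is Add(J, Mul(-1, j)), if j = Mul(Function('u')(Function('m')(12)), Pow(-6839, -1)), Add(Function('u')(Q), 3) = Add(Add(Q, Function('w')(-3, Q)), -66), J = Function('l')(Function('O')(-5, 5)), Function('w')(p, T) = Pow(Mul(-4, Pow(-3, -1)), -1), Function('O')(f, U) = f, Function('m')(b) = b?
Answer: Rational(23981, 410340) ≈ 0.058442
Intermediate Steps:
Function('w')(p, T) = Rational(3, 4) (Function('w')(p, T) = Pow(Mul(-4, Rational(-1, 3)), -1) = Pow(Rational(4, 3), -1) = Rational(3, 4))
Function('l')(t) = Mul(3, Pow(Add(50, t), -1)) (Function('l')(t) = Mul(3, Pow(Add(-3, Add(53, t)), -1)) = Mul(3, Pow(Add(50, t), -1)))
J = Rational(1, 15) (J = Mul(3, Pow(Add(50, -5), -1)) = Mul(3, Pow(45, -1)) = Mul(3, Rational(1, 45)) = Rational(1, 15) ≈ 0.066667)
Function('u')(Q) = Add(Rational(-273, 4), Q) (Function('u')(Q) = Add(-3, Add(Add(Q, Rational(3, 4)), -66)) = Add(-3, Add(Add(Rational(3, 4), Q), -66)) = Add(-3, Add(Rational(-261, 4), Q)) = Add(Rational(-273, 4), Q))
j = Rational(225, 27356) (j = Mul(Add(Rational(-273, 4), 12), Pow(-6839, -1)) = Mul(Rational(-225, 4), Rational(-1, 6839)) = Rational(225, 27356) ≈ 0.0082249)
Add(J, Mul(-1, j)) = Add(Rational(1, 15), Mul(-1, Rational(225, 27356))) = Add(Rational(1, 15), Rational(-225, 27356)) = Rational(23981, 410340)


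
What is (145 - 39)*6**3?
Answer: 22896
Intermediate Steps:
(145 - 39)*6**3 = 106*216 = 22896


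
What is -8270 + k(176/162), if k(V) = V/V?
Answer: -8269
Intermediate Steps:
k(V) = 1
-8270 + k(176/162) = -8270 + 1 = -8269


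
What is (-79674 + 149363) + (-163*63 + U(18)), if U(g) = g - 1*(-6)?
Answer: 59444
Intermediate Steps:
U(g) = 6 + g (U(g) = g + 6 = 6 + g)
(-79674 + 149363) + (-163*63 + U(18)) = (-79674 + 149363) + (-163*63 + (6 + 18)) = 69689 + (-10269 + 24) = 69689 - 10245 = 59444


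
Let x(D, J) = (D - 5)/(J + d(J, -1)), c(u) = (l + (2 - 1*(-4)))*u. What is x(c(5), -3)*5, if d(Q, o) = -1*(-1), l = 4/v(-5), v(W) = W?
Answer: -105/2 ≈ -52.500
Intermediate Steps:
l = -⅘ (l = 4/(-5) = 4*(-⅕) = -⅘ ≈ -0.80000)
d(Q, o) = 1
c(u) = 26*u/5 (c(u) = (-⅘ + (2 - 1*(-4)))*u = (-⅘ + (2 + 4))*u = (-⅘ + 6)*u = 26*u/5)
x(D, J) = (-5 + D)/(1 + J) (x(D, J) = (D - 5)/(J + 1) = (-5 + D)/(1 + J))
x(c(5), -3)*5 = ((-5 + (26/5)*5)/(1 - 3))*5 = ((-5 + 26)/(-2))*5 = -½*21*5 = -21/2*5 = -105/2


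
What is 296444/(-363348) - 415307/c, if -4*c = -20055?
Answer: -50795754647/607245345 ≈ -83.649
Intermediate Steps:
c = 20055/4 (c = -¼*(-20055) = 20055/4 ≈ 5013.8)
296444/(-363348) - 415307/c = 296444/(-363348) - 415307/20055/4 = 296444*(-1/363348) - 415307*4/20055 = -74111/90837 - 1661228/20055 = -50795754647/607245345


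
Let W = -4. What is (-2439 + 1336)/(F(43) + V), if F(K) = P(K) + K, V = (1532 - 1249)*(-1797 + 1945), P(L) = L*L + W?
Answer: -1103/43772 ≈ -0.025199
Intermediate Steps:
P(L) = -4 + L**2 (P(L) = L*L - 4 = L**2 - 4 = -4 + L**2)
V = 41884 (V = 283*148 = 41884)
F(K) = -4 + K + K**2 (F(K) = (-4 + K**2) + K = -4 + K + K**2)
(-2439 + 1336)/(F(43) + V) = (-2439 + 1336)/((-4 + 43 + 43**2) + 41884) = -1103/((-4 + 43 + 1849) + 41884) = -1103/(1888 + 41884) = -1103/43772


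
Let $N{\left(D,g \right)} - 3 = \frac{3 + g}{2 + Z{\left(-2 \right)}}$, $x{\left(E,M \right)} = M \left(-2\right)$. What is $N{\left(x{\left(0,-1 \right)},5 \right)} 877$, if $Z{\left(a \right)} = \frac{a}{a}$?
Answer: $\frac{14909}{3} \approx 4969.7$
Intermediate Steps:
$Z{\left(a \right)} = 1$
$x{\left(E,M \right)} = - 2 M$
$N{\left(D,g \right)} = 4 + \frac{g}{3}$ ($N{\left(D,g \right)} = 3 + \frac{3 + g}{2 + 1} = 3 + \frac{3 + g}{3} = 3 + \left(3 + g\right) \frac{1}{3} = 3 + \left(1 + \frac{g}{3}\right) = 4 + \frac{g}{3}$)
$N{\left(x{\left(0,-1 \right)},5 \right)} 877 = \left(4 + \frac{1}{3} \cdot 5\right) 877 = \left(4 + \frac{5}{3}\right) 877 = \frac{17}{3} \cdot 877 = \frac{14909}{3}$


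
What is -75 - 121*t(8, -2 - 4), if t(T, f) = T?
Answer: -1043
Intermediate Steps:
-75 - 121*t(8, -2 - 4) = -75 - 121*8 = -75 - 968 = -1043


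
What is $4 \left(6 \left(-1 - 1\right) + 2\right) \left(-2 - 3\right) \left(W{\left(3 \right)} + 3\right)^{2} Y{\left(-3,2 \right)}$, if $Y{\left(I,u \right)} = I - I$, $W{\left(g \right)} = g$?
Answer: $0$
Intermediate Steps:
$Y{\left(I,u \right)} = 0$
$4 \left(6 \left(-1 - 1\right) + 2\right) \left(-2 - 3\right) \left(W{\left(3 \right)} + 3\right)^{2} Y{\left(-3,2 \right)} = 4 \left(6 \left(-1 - 1\right) + 2\right) \left(-2 - 3\right) \left(3 + 3\right)^{2} \cdot 0 = 4 \left(6 \left(-2\right) + 2\right) - 5 \cdot 6^{2} \cdot 0 = 4 \left(-12 + 2\right) \left(-5\right) 36 \cdot 0 = 4 \left(-10\right) \left(\left(-180\right) 0\right) = \left(-40\right) 0 = 0$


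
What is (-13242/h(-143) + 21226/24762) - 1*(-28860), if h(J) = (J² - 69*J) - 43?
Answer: 3605724771109/124936671 ≈ 28860.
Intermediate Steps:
h(J) = -43 + J² - 69*J
(-13242/h(-143) + 21226/24762) - 1*(-28860) = (-13242/(-43 + (-143)² - 69*(-143)) + 21226/24762) - 1*(-28860) = (-13242/(-43 + 20449 + 9867) + 21226*(1/24762)) + 28860 = (-13242/30273 + 10613/12381) + 28860 = (-13242*1/30273 + 10613/12381) + 28860 = (-4414/10091 + 10613/12381) + 28860 = 52446049/124936671 + 28860 = 3605724771109/124936671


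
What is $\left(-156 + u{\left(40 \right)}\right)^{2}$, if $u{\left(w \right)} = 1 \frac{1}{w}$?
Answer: $\frac{38925121}{1600} \approx 24328.0$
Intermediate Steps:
$u{\left(w \right)} = \frac{1}{w}$
$\left(-156 + u{\left(40 \right)}\right)^{2} = \left(-156 + \frac{1}{40}\right)^{2} = \left(- \frac{6239}{40}\right)^{2} = \frac{38925121}{1600}$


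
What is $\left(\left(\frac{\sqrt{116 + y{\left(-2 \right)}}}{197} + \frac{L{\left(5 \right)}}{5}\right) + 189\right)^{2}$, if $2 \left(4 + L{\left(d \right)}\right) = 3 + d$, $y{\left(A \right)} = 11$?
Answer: $\frac{\left(37233 + \sqrt{127}\right)^{2}}{38809} \approx 35743.0$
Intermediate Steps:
$L{\left(d \right)} = - \frac{5}{2} + \frac{d}{2}$ ($L{\left(d \right)} = -4 + \frac{3 + d}{2} = -4 + \left(\frac{3}{2} + \frac{d}{2}\right) = - \frac{5}{2} + \frac{d}{2}$)
$\left(\left(\frac{\sqrt{116 + y{\left(-2 \right)}}}{197} + \frac{L{\left(5 \right)}}{5}\right) + 189\right)^{2} = \left(\left(\frac{\sqrt{116 + 11}}{197} + \frac{- \frac{5}{2} + \frac{1}{2} \cdot 5}{5}\right) + 189\right)^{2} = \left(\left(\sqrt{127} \cdot \frac{1}{197} + \left(- \frac{5}{2} + \frac{5}{2}\right) \frac{1}{5}\right) + 189\right)^{2} = \left(\left(\frac{\sqrt{127}}{197} + 0 \cdot \frac{1}{5}\right) + 189\right)^{2} = \left(\left(\frac{\sqrt{127}}{197} + 0\right) + 189\right)^{2} = \left(\frac{\sqrt{127}}{197} + 189\right)^{2} = \left(189 + \frac{\sqrt{127}}{197}\right)^{2}$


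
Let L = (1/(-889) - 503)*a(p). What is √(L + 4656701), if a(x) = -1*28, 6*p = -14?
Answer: √75335091773/127 ≈ 2161.2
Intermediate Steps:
p = -7/3 (p = (⅙)*(-14) = -7/3 ≈ -2.3333)
a(x) = -28
L = 1788672/127 (L = (1/(-889) - 503)*(-28) = (-1/889 - 503)*(-28) = -447168/889*(-28) = 1788672/127 ≈ 14084.)
√(L + 4656701) = √(1788672/127 + 4656701) = √(593189699/127) = √75335091773/127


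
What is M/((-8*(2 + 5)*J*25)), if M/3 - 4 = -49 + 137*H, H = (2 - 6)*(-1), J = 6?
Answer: -503/2800 ≈ -0.17964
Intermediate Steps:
H = 4 (H = -4*(-1) = 4)
M = 1509 (M = 12 + 3*(-49 + 137*4) = 12 + 3*(-49 + 548) = 12 + 3*499 = 12 + 1497 = 1509)
M/((-8*(2 + 5)*J*25)) = 1509/((-8*(2 + 5)*6*25)) = 1509/((-56*6*25)) = 1509/((-8*42*25)) = 1509/((-336*25)) = 1509/(-8400) = 1509*(-1/8400) = -503/2800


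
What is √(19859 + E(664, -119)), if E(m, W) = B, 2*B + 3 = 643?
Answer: √20179 ≈ 142.05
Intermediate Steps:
B = 320 (B = -3/2 + (½)*643 = -3/2 + 643/2 = 320)
E(m, W) = 320
√(19859 + E(664, -119)) = √(19859 + 320) = √20179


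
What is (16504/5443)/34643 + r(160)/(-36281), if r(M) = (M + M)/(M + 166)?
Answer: 9633072696/159302518328821 ≈ 6.0470e-5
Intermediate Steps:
r(M) = 2*M/(166 + M) (r(M) = (2*M)/(166 + M) = 2*M/(166 + M))
(16504/5443)/34643 + r(160)/(-36281) = (16504/5443)/34643 + (2*160/(166 + 160))/(-36281) = (16504*(1/5443))*(1/34643) + (2*160/326)*(-1/36281) = (16504/5443)*(1/34643) + (2*160*(1/326))*(-1/36281) = 16504/188561849 + (160/163)*(-1/36281) = 16504/188561849 - 160/5913803 = 9633072696/159302518328821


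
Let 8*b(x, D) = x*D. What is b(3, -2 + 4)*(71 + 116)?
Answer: 561/4 ≈ 140.25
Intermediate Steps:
b(x, D) = D*x/8 (b(x, D) = (x*D)/8 = (D*x)/8 = D*x/8)
b(3, -2 + 4)*(71 + 116) = ((⅛)*(-2 + 4)*3)*(71 + 116) = ((⅛)*2*3)*187 = (¾)*187 = 561/4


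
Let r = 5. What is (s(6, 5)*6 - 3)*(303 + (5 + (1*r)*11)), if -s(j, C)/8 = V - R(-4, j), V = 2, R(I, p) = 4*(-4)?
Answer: -314721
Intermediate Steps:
R(I, p) = -16
s(j, C) = -144 (s(j, C) = -8*(2 - 1*(-16)) = -8*(2 + 16) = -8*18 = -144)
(s(6, 5)*6 - 3)*(303 + (5 + (1*r)*11)) = (-144*6 - 3)*(303 + (5 + (1*5)*11)) = (-864 - 3)*(303 + (5 + 5*11)) = -867*(303 + (5 + 55)) = -867*(303 + 60) = -867*363 = -314721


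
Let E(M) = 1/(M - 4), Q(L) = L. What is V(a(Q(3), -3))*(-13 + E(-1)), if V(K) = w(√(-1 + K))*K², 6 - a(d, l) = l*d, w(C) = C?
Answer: -2970*√14 ≈ -11113.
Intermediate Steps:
a(d, l) = 6 - d*l (a(d, l) = 6 - l*d = 6 - d*l)
V(K) = K²*√(-1 + K) (V(K) = √(-1 + K)*K² = K²*√(-1 + K))
E(M) = 1/(-4 + M)
V(a(Q(3), -3))*(-13 + E(-1)) = ((6 - 1*3*(-3))²*√(-1 + (6 - 1*3*(-3))))*(-13 + 1/(-4 - 1)) = ((6 + 9)²*√(-1 + (6 + 9)))*(-13 + 1/(-5)) = (15²*√(-1 + 15))*(-13 - ⅕) = (225*√14)*(-66/5) = -2970*√14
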